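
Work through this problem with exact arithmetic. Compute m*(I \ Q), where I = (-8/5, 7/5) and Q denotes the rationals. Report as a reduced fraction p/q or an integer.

The interval I = (-8/5, 7/5) has m(I) = 7/5 - (-8/5) = 3 (endpoints are measure-zero, so open/closed/half-open agree). Write I = (I cap Q) u (I \ Q). The rationals in I are countable, so m*(I cap Q) = 0 (cover each rational by intervals whose total length is arbitrarily small). By countable subadditivity m*(I) <= m*(I cap Q) + m*(I \ Q), hence m*(I \ Q) >= m(I) = 3. The reverse inequality m*(I \ Q) <= m*(I) = 3 is trivial since (I \ Q) is a subset of I. Therefore m*(I \ Q) = 3.

3


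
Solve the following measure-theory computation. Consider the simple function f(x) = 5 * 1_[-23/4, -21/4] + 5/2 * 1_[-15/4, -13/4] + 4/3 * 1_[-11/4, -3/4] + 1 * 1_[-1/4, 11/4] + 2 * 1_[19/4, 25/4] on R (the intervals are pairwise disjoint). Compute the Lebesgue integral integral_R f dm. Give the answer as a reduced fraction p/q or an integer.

For a simple function f = sum_i c_i * 1_{A_i} with disjoint A_i,
  integral f dm = sum_i c_i * m(A_i).
Lengths of the A_i:
  m(A_1) = -21/4 - (-23/4) = 1/2.
  m(A_2) = -13/4 - (-15/4) = 1/2.
  m(A_3) = -3/4 - (-11/4) = 2.
  m(A_4) = 11/4 - (-1/4) = 3.
  m(A_5) = 25/4 - 19/4 = 3/2.
Contributions c_i * m(A_i):
  (5) * (1/2) = 5/2.
  (5/2) * (1/2) = 5/4.
  (4/3) * (2) = 8/3.
  (1) * (3) = 3.
  (2) * (3/2) = 3.
Total: 5/2 + 5/4 + 8/3 + 3 + 3 = 149/12.

149/12


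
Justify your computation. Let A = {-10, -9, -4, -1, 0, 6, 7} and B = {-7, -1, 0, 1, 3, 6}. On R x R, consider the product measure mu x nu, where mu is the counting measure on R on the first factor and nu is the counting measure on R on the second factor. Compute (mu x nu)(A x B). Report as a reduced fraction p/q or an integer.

For a measurable rectangle A x B, the product measure satisfies
  (mu x nu)(A x B) = mu(A) * nu(B).
  mu(A) = 7.
  nu(B) = 6.
  (mu x nu)(A x B) = 7 * 6 = 42.

42


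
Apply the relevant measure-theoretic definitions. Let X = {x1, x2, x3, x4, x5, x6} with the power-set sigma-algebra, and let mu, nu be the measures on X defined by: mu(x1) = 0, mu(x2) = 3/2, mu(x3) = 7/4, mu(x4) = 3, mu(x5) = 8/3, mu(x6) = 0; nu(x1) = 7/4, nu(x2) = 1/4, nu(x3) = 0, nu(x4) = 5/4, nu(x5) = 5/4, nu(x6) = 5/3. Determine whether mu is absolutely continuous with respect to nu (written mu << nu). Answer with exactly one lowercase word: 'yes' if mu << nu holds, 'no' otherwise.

mu << nu means: every nu-null measurable set is also mu-null; equivalently, for every atom x, if nu({x}) = 0 then mu({x}) = 0.
Checking each atom:
  x1: nu = 7/4 > 0 -> no constraint.
  x2: nu = 1/4 > 0 -> no constraint.
  x3: nu = 0, mu = 7/4 > 0 -> violates mu << nu.
  x4: nu = 5/4 > 0 -> no constraint.
  x5: nu = 5/4 > 0 -> no constraint.
  x6: nu = 5/3 > 0 -> no constraint.
The atom(s) x3 violate the condition (nu = 0 but mu > 0). Therefore mu is NOT absolutely continuous w.r.t. nu.

no


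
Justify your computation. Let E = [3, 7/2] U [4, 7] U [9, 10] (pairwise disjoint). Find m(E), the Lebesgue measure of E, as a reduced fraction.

For pairwise disjoint intervals, m(union_i I_i) = sum_i m(I_i),
and m is invariant under swapping open/closed endpoints (single points have measure 0).
So m(E) = sum_i (b_i - a_i).
  I_1 has length 7/2 - 3 = 1/2.
  I_2 has length 7 - 4 = 3.
  I_3 has length 10 - 9 = 1.
Summing:
  m(E) = 1/2 + 3 + 1 = 9/2.

9/2


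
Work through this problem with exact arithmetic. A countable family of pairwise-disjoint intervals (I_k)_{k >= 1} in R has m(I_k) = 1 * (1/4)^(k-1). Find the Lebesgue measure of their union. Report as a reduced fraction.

By countable additivity of the Lebesgue measure on pairwise disjoint measurable sets,
  m(union_{k >= 1} I_k) = sum_{k >= 1} m(I_k) = sum_{k >= 1} a * r^(k-1),
  with a = 1 and r = 1/4.
Since 0 < r = 1/4 < 1, the geometric series converges:
  sum_{k >= 1} a * r^(k-1) = a / (1 - r).
  = 1 / (1 - 1/4)
  = 1 / (3/4)
  = 4/3.

4/3


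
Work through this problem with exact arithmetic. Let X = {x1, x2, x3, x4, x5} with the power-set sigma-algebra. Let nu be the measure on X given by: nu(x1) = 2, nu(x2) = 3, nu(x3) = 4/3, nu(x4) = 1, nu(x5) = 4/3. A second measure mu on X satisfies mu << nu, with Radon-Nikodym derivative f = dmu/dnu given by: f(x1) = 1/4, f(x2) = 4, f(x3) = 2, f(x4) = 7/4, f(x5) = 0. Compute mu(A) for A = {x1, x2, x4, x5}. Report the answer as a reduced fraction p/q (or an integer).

By the defining property of the Radon-Nikodym derivative, for every measurable set A,
  mu(A) = integral_A f dnu.
Since nu is a discrete measure concentrated on the atoms of X, the integral over A reduces to the sum
  mu(A) = sum_{x in A} f(x) * nu({x}).
Computing each term:
  x1: f(x1) * nu(x1) = 1/4 * 2 = 1/2.
  x2: f(x2) * nu(x2) = 4 * 3 = 12.
  x4: f(x4) * nu(x4) = 7/4 * 1 = 7/4.
  x5: f(x5) * nu(x5) = 0 * 4/3 = 0.
Summing: mu(A) = 1/2 + 12 + 7/4 + 0 = 57/4.

57/4


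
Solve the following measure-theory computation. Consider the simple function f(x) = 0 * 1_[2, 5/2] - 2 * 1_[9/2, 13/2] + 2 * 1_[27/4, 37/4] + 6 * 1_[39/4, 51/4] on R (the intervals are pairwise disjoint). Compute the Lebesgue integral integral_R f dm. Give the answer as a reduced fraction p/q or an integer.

For a simple function f = sum_i c_i * 1_{A_i} with disjoint A_i,
  integral f dm = sum_i c_i * m(A_i).
Lengths of the A_i:
  m(A_1) = 5/2 - 2 = 1/2.
  m(A_2) = 13/2 - 9/2 = 2.
  m(A_3) = 37/4 - 27/4 = 5/2.
  m(A_4) = 51/4 - 39/4 = 3.
Contributions c_i * m(A_i):
  (0) * (1/2) = 0.
  (-2) * (2) = -4.
  (2) * (5/2) = 5.
  (6) * (3) = 18.
Total: 0 - 4 + 5 + 18 = 19.

19


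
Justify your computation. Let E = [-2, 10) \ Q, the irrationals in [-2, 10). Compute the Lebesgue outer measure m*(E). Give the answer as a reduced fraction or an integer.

The interval I = [-2, 10) has m(I) = 10 - (-2) = 12 (endpoints are measure-zero, so open/closed/half-open agree). Write I = (I cap Q) u (I \ Q). The rationals in I are countable, so m*(I cap Q) = 0 (cover each rational by intervals whose total length is arbitrarily small). By countable subadditivity m*(I) <= m*(I cap Q) + m*(I \ Q), hence m*(I \ Q) >= m(I) = 12. The reverse inequality m*(I \ Q) <= m*(I) = 12 is trivial since (I \ Q) is a subset of I. Therefore m*(I \ Q) = 12.

12


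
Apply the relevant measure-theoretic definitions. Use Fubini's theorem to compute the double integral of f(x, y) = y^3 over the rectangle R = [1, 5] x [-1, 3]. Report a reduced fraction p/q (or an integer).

f(x, y) is a tensor product of a function of x and a function of y, and both factors are bounded continuous (hence Lebesgue integrable) on the rectangle, so Fubini's theorem applies:
  integral_R f d(m x m) = (integral_a1^b1 1 dx) * (integral_a2^b2 y^3 dy).
Inner integral in x: integral_{1}^{5} 1 dx = (5^1 - 1^1)/1
  = 4.
Inner integral in y: integral_{-1}^{3} y^3 dy = (3^4 - (-1)^4)/4
  = 20.
Product: (4) * (20) = 80.

80


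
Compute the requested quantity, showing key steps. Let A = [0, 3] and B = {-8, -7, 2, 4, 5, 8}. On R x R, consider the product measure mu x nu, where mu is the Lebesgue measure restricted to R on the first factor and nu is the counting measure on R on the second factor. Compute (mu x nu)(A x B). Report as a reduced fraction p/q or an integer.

For a measurable rectangle A x B, the product measure satisfies
  (mu x nu)(A x B) = mu(A) * nu(B).
  mu(A) = 3.
  nu(B) = 6.
  (mu x nu)(A x B) = 3 * 6 = 18.

18


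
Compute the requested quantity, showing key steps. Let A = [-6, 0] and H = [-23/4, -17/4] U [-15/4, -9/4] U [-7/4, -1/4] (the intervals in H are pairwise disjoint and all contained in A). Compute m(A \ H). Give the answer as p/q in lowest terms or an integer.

The ambient interval has length m(A) = 0 - (-6) = 6.
Since the holes are disjoint and sit inside A, by finite additivity
  m(H) = sum_i (b_i - a_i), and m(A \ H) = m(A) - m(H).
Computing the hole measures:
  m(H_1) = -17/4 - (-23/4) = 3/2.
  m(H_2) = -9/4 - (-15/4) = 3/2.
  m(H_3) = -1/4 - (-7/4) = 3/2.
Summed: m(H) = 3/2 + 3/2 + 3/2 = 9/2.
So m(A \ H) = 6 - 9/2 = 3/2.

3/2


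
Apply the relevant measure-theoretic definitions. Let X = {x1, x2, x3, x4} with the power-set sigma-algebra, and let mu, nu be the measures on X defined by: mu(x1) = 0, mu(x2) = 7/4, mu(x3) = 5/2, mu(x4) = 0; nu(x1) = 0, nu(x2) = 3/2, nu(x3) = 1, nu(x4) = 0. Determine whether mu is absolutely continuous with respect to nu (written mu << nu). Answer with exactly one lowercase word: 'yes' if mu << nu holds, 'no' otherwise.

mu << nu means: every nu-null measurable set is also mu-null; equivalently, for every atom x, if nu({x}) = 0 then mu({x}) = 0.
Checking each atom:
  x1: nu = 0, mu = 0 -> consistent with mu << nu.
  x2: nu = 3/2 > 0 -> no constraint.
  x3: nu = 1 > 0 -> no constraint.
  x4: nu = 0, mu = 0 -> consistent with mu << nu.
No atom violates the condition. Therefore mu << nu.

yes


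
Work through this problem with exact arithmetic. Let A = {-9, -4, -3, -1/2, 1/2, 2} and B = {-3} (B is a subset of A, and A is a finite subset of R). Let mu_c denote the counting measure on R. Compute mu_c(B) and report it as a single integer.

Counting measure assigns mu_c(E) = |E| (number of elements) when E is finite.
B has 1 element(s), so mu_c(B) = 1.

1


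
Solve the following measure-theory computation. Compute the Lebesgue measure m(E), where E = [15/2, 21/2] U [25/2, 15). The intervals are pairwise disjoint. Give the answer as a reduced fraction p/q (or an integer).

For pairwise disjoint intervals, m(union_i I_i) = sum_i m(I_i),
and m is invariant under swapping open/closed endpoints (single points have measure 0).
So m(E) = sum_i (b_i - a_i).
  I_1 has length 21/2 - 15/2 = 3.
  I_2 has length 15 - 25/2 = 5/2.
Summing:
  m(E) = 3 + 5/2 = 11/2.

11/2


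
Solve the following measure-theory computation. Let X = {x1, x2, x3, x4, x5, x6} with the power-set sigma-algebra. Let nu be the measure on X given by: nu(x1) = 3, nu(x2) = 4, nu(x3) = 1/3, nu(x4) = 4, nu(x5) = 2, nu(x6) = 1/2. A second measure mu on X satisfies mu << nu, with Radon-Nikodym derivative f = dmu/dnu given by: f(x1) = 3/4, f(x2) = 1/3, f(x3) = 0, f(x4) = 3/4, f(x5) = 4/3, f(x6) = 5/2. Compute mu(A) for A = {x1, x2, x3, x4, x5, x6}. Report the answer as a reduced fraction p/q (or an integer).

By the defining property of the Radon-Nikodym derivative, for every measurable set A,
  mu(A) = integral_A f dnu.
Since nu is a discrete measure concentrated on the atoms of X, the integral over A reduces to the sum
  mu(A) = sum_{x in A} f(x) * nu({x}).
Computing each term:
  x1: f(x1) * nu(x1) = 3/4 * 3 = 9/4.
  x2: f(x2) * nu(x2) = 1/3 * 4 = 4/3.
  x3: f(x3) * nu(x3) = 0 * 1/3 = 0.
  x4: f(x4) * nu(x4) = 3/4 * 4 = 3.
  x5: f(x5) * nu(x5) = 4/3 * 2 = 8/3.
  x6: f(x6) * nu(x6) = 5/2 * 1/2 = 5/4.
Summing: mu(A) = 9/4 + 4/3 + 0 + 3 + 8/3 + 5/4 = 21/2.

21/2


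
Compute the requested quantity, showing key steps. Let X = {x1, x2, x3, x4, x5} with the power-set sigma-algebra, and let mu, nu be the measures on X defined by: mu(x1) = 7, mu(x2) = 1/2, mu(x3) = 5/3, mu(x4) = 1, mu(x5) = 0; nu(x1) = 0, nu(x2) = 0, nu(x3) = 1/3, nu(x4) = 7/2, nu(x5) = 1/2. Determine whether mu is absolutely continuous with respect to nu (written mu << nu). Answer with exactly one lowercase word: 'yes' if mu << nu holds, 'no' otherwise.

mu << nu means: every nu-null measurable set is also mu-null; equivalently, for every atom x, if nu({x}) = 0 then mu({x}) = 0.
Checking each atom:
  x1: nu = 0, mu = 7 > 0 -> violates mu << nu.
  x2: nu = 0, mu = 1/2 > 0 -> violates mu << nu.
  x3: nu = 1/3 > 0 -> no constraint.
  x4: nu = 7/2 > 0 -> no constraint.
  x5: nu = 1/2 > 0 -> no constraint.
The atom(s) x1, x2 violate the condition (nu = 0 but mu > 0). Therefore mu is NOT absolutely continuous w.r.t. nu.

no


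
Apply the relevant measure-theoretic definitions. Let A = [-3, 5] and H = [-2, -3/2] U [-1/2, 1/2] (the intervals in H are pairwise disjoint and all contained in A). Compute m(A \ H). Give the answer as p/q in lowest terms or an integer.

The ambient interval has length m(A) = 5 - (-3) = 8.
Since the holes are disjoint and sit inside A, by finite additivity
  m(H) = sum_i (b_i - a_i), and m(A \ H) = m(A) - m(H).
Computing the hole measures:
  m(H_1) = -3/2 - (-2) = 1/2.
  m(H_2) = 1/2 - (-1/2) = 1.
Summed: m(H) = 1/2 + 1 = 3/2.
So m(A \ H) = 8 - 3/2 = 13/2.

13/2


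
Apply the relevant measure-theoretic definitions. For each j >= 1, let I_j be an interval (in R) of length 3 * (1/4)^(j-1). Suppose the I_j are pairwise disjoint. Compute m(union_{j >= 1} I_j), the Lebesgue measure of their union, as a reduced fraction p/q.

By countable additivity of the Lebesgue measure on pairwise disjoint measurable sets,
  m(union_{j >= 1} I_j) = sum_{j >= 1} m(I_j) = sum_{j >= 1} a * r^(j-1),
  with a = 3 and r = 1/4.
Since 0 < r = 1/4 < 1, the geometric series converges:
  sum_{j >= 1} a * r^(j-1) = a / (1 - r).
  = 3 / (1 - 1/4)
  = 3 / (3/4)
  = 4.

4


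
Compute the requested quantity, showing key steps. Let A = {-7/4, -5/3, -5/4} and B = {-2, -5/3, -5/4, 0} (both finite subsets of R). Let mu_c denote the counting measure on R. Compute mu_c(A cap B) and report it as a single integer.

Counting measure on a finite set equals cardinality. mu_c(A cap B) = |A cap B| (elements appearing in both).
Enumerating the elements of A that also lie in B gives 2 element(s).
So mu_c(A cap B) = 2.

2


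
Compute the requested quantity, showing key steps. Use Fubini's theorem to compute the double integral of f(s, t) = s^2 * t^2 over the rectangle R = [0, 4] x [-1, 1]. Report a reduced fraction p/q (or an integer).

f(s, t) is a tensor product of a function of s and a function of t, and both factors are bounded continuous (hence Lebesgue integrable) on the rectangle, so Fubini's theorem applies:
  integral_R f d(m x m) = (integral_a1^b1 s^2 ds) * (integral_a2^b2 t^2 dt).
Inner integral in s: integral_{0}^{4} s^2 ds = (4^3 - 0^3)/3
  = 64/3.
Inner integral in t: integral_{-1}^{1} t^2 dt = (1^3 - (-1)^3)/3
  = 2/3.
Product: (64/3) * (2/3) = 128/9.

128/9


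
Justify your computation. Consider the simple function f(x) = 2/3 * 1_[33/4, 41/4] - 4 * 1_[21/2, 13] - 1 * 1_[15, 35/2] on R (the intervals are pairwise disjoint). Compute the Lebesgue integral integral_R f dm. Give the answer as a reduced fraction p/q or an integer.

For a simple function f = sum_i c_i * 1_{A_i} with disjoint A_i,
  integral f dm = sum_i c_i * m(A_i).
Lengths of the A_i:
  m(A_1) = 41/4 - 33/4 = 2.
  m(A_2) = 13 - 21/2 = 5/2.
  m(A_3) = 35/2 - 15 = 5/2.
Contributions c_i * m(A_i):
  (2/3) * (2) = 4/3.
  (-4) * (5/2) = -10.
  (-1) * (5/2) = -5/2.
Total: 4/3 - 10 - 5/2 = -67/6.

-67/6


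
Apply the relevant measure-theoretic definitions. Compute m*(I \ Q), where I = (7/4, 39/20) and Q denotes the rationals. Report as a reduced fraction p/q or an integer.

The interval I = (7/4, 39/20) has m(I) = 39/20 - 7/4 = 1/5 (endpoints are measure-zero, so open/closed/half-open agree). Write I = (I cap Q) u (I \ Q). The rationals in I are countable, so m*(I cap Q) = 0 (cover each rational by intervals whose total length is arbitrarily small). By countable subadditivity m*(I) <= m*(I cap Q) + m*(I \ Q), hence m*(I \ Q) >= m(I) = 1/5. The reverse inequality m*(I \ Q) <= m*(I) = 1/5 is trivial since (I \ Q) is a subset of I. Therefore m*(I \ Q) = 1/5.

1/5


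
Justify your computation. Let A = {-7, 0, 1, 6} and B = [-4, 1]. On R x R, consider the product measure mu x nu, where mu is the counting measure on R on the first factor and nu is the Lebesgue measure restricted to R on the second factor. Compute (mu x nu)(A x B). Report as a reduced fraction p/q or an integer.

For a measurable rectangle A x B, the product measure satisfies
  (mu x nu)(A x B) = mu(A) * nu(B).
  mu(A) = 4.
  nu(B) = 5.
  (mu x nu)(A x B) = 4 * 5 = 20.

20


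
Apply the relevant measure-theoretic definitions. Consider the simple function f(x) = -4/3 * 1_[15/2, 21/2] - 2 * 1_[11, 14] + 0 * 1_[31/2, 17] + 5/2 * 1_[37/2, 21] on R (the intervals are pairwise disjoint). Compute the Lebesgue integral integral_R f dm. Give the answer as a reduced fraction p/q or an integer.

For a simple function f = sum_i c_i * 1_{A_i} with disjoint A_i,
  integral f dm = sum_i c_i * m(A_i).
Lengths of the A_i:
  m(A_1) = 21/2 - 15/2 = 3.
  m(A_2) = 14 - 11 = 3.
  m(A_3) = 17 - 31/2 = 3/2.
  m(A_4) = 21 - 37/2 = 5/2.
Contributions c_i * m(A_i):
  (-4/3) * (3) = -4.
  (-2) * (3) = -6.
  (0) * (3/2) = 0.
  (5/2) * (5/2) = 25/4.
Total: -4 - 6 + 0 + 25/4 = -15/4.

-15/4


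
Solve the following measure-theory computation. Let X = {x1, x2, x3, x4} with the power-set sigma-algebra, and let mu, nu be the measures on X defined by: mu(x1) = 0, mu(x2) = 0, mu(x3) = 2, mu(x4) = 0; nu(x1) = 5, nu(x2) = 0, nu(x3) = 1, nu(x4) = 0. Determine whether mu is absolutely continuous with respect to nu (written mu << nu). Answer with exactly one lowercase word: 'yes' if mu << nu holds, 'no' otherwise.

mu << nu means: every nu-null measurable set is also mu-null; equivalently, for every atom x, if nu({x}) = 0 then mu({x}) = 0.
Checking each atom:
  x1: nu = 5 > 0 -> no constraint.
  x2: nu = 0, mu = 0 -> consistent with mu << nu.
  x3: nu = 1 > 0 -> no constraint.
  x4: nu = 0, mu = 0 -> consistent with mu << nu.
No atom violates the condition. Therefore mu << nu.

yes


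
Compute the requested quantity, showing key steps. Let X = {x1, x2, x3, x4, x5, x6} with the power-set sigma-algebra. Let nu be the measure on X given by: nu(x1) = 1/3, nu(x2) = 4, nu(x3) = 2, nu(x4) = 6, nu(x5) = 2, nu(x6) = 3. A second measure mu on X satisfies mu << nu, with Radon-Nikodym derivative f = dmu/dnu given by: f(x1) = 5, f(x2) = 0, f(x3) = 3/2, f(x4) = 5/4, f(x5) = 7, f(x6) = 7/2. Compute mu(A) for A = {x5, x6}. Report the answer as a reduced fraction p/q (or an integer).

By the defining property of the Radon-Nikodym derivative, for every measurable set A,
  mu(A) = integral_A f dnu.
Since nu is a discrete measure concentrated on the atoms of X, the integral over A reduces to the sum
  mu(A) = sum_{x in A} f(x) * nu({x}).
Computing each term:
  x5: f(x5) * nu(x5) = 7 * 2 = 14.
  x6: f(x6) * nu(x6) = 7/2 * 3 = 21/2.
Summing: mu(A) = 14 + 21/2 = 49/2.

49/2


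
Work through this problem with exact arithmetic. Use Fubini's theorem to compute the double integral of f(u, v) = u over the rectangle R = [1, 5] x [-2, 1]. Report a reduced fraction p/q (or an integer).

f(u, v) is a tensor product of a function of u and a function of v, and both factors are bounded continuous (hence Lebesgue integrable) on the rectangle, so Fubini's theorem applies:
  integral_R f d(m x m) = (integral_a1^b1 u du) * (integral_a2^b2 1 dv).
Inner integral in u: integral_{1}^{5} u du = (5^2 - 1^2)/2
  = 12.
Inner integral in v: integral_{-2}^{1} 1 dv = (1^1 - (-2)^1)/1
  = 3.
Product: (12) * (3) = 36.

36


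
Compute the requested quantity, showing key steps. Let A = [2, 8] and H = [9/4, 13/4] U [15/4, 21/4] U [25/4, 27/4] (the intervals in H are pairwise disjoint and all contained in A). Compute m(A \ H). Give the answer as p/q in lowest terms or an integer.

The ambient interval has length m(A) = 8 - 2 = 6.
Since the holes are disjoint and sit inside A, by finite additivity
  m(H) = sum_i (b_i - a_i), and m(A \ H) = m(A) - m(H).
Computing the hole measures:
  m(H_1) = 13/4 - 9/4 = 1.
  m(H_2) = 21/4 - 15/4 = 3/2.
  m(H_3) = 27/4 - 25/4 = 1/2.
Summed: m(H) = 1 + 3/2 + 1/2 = 3.
So m(A \ H) = 6 - 3 = 3.

3


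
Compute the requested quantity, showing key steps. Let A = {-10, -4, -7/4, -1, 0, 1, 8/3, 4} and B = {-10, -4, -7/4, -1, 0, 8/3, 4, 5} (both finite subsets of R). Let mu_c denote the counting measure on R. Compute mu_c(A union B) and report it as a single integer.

Counting measure on a finite set equals cardinality. By inclusion-exclusion, |A union B| = |A| + |B| - |A cap B|.
|A| = 8, |B| = 8, |A cap B| = 7.
So mu_c(A union B) = 8 + 8 - 7 = 9.

9


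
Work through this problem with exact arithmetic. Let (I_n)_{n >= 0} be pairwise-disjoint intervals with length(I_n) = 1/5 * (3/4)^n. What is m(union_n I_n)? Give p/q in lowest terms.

By countable additivity of the Lebesgue measure on pairwise disjoint measurable sets,
  m(union_{n >= 0} I_n) = sum_{n >= 0} m(I_n) = sum_{n >= 0} a * r^n,
  with a = 1/5 and r = 3/4.
Since 0 < r = 3/4 < 1, the geometric series converges:
  sum_{n >= 0} a * r^n = a / (1 - r).
  = 1/5 / (1 - 3/4)
  = 1/5 / (1/4)
  = 4/5.

4/5


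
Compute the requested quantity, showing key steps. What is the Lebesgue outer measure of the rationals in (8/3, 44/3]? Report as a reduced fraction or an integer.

Q cap (8/3, 44/3] is countable; list its elements as q_1, q_2, ... . Fix eps > 0 and cover the k-th point by an interval of length eps * 2^(-k). The cover has total length eps * sum_{k>=1} 2^(-k) = eps, so by definition of outer measure m*(Q cap (8/3, 44/3]) <= eps. Since eps was arbitrary and m* >= 0, the outer measure is 0.

0


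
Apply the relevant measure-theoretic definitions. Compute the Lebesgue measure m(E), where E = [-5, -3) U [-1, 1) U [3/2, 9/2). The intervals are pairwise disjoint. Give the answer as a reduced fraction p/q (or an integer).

For pairwise disjoint intervals, m(union_i I_i) = sum_i m(I_i),
and m is invariant under swapping open/closed endpoints (single points have measure 0).
So m(E) = sum_i (b_i - a_i).
  I_1 has length -3 - (-5) = 2.
  I_2 has length 1 - (-1) = 2.
  I_3 has length 9/2 - 3/2 = 3.
Summing:
  m(E) = 2 + 2 + 3 = 7.

7


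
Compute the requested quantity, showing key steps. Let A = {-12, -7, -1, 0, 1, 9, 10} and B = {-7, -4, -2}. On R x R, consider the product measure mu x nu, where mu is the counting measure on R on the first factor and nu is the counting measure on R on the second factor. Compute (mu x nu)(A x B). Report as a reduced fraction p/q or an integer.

For a measurable rectangle A x B, the product measure satisfies
  (mu x nu)(A x B) = mu(A) * nu(B).
  mu(A) = 7.
  nu(B) = 3.
  (mu x nu)(A x B) = 7 * 3 = 21.

21


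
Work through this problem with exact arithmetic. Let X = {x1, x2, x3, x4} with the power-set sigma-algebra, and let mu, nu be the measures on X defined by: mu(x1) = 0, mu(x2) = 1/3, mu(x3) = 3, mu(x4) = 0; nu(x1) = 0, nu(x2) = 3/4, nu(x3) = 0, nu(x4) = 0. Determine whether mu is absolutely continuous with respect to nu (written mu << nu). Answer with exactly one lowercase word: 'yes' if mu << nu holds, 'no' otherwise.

mu << nu means: every nu-null measurable set is also mu-null; equivalently, for every atom x, if nu({x}) = 0 then mu({x}) = 0.
Checking each atom:
  x1: nu = 0, mu = 0 -> consistent with mu << nu.
  x2: nu = 3/4 > 0 -> no constraint.
  x3: nu = 0, mu = 3 > 0 -> violates mu << nu.
  x4: nu = 0, mu = 0 -> consistent with mu << nu.
The atom(s) x3 violate the condition (nu = 0 but mu > 0). Therefore mu is NOT absolutely continuous w.r.t. nu.

no


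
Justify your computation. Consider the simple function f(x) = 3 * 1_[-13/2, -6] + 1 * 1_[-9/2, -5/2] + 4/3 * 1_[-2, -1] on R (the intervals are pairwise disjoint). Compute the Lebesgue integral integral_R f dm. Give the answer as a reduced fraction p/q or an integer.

For a simple function f = sum_i c_i * 1_{A_i} with disjoint A_i,
  integral f dm = sum_i c_i * m(A_i).
Lengths of the A_i:
  m(A_1) = -6 - (-13/2) = 1/2.
  m(A_2) = -5/2 - (-9/2) = 2.
  m(A_3) = -1 - (-2) = 1.
Contributions c_i * m(A_i):
  (3) * (1/2) = 3/2.
  (1) * (2) = 2.
  (4/3) * (1) = 4/3.
Total: 3/2 + 2 + 4/3 = 29/6.

29/6


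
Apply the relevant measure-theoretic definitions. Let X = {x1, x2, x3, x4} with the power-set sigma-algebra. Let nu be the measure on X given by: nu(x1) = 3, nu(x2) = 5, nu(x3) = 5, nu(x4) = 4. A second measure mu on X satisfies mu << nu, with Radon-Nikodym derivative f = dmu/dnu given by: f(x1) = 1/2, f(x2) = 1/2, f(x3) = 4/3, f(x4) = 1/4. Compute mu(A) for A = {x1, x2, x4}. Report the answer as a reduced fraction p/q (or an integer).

By the defining property of the Radon-Nikodym derivative, for every measurable set A,
  mu(A) = integral_A f dnu.
Since nu is a discrete measure concentrated on the atoms of X, the integral over A reduces to the sum
  mu(A) = sum_{x in A} f(x) * nu({x}).
Computing each term:
  x1: f(x1) * nu(x1) = 1/2 * 3 = 3/2.
  x2: f(x2) * nu(x2) = 1/2 * 5 = 5/2.
  x4: f(x4) * nu(x4) = 1/4 * 4 = 1.
Summing: mu(A) = 3/2 + 5/2 + 1 = 5.

5


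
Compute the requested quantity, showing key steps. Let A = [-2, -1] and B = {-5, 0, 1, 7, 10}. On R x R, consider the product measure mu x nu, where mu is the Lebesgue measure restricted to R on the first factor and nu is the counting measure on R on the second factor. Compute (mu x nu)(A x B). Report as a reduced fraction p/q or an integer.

For a measurable rectangle A x B, the product measure satisfies
  (mu x nu)(A x B) = mu(A) * nu(B).
  mu(A) = 1.
  nu(B) = 5.
  (mu x nu)(A x B) = 1 * 5 = 5.

5


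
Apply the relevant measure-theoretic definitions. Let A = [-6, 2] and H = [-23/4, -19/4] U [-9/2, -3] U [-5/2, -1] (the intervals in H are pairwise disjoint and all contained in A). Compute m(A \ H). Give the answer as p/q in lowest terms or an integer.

The ambient interval has length m(A) = 2 - (-6) = 8.
Since the holes are disjoint and sit inside A, by finite additivity
  m(H) = sum_i (b_i - a_i), and m(A \ H) = m(A) - m(H).
Computing the hole measures:
  m(H_1) = -19/4 - (-23/4) = 1.
  m(H_2) = -3 - (-9/2) = 3/2.
  m(H_3) = -1 - (-5/2) = 3/2.
Summed: m(H) = 1 + 3/2 + 3/2 = 4.
So m(A \ H) = 8 - 4 = 4.

4


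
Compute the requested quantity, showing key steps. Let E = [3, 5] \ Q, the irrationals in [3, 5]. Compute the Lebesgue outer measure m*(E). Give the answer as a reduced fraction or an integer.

The interval I = [3, 5] has m(I) = 5 - 3 = 2 (endpoints are measure-zero, so open/closed/half-open agree). Write I = (I cap Q) u (I \ Q). The rationals in I are countable, so m*(I cap Q) = 0 (cover each rational by intervals whose total length is arbitrarily small). By countable subadditivity m*(I) <= m*(I cap Q) + m*(I \ Q), hence m*(I \ Q) >= m(I) = 2. The reverse inequality m*(I \ Q) <= m*(I) = 2 is trivial since (I \ Q) is a subset of I. Therefore m*(I \ Q) = 2.

2


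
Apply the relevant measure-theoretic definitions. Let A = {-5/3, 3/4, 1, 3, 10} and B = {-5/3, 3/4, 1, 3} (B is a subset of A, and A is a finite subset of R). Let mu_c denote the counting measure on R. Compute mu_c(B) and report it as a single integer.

Counting measure assigns mu_c(E) = |E| (number of elements) when E is finite.
B has 4 element(s), so mu_c(B) = 4.

4


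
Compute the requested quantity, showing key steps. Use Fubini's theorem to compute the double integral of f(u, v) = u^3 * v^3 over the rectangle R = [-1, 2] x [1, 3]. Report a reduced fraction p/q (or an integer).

f(u, v) is a tensor product of a function of u and a function of v, and both factors are bounded continuous (hence Lebesgue integrable) on the rectangle, so Fubini's theorem applies:
  integral_R f d(m x m) = (integral_a1^b1 u^3 du) * (integral_a2^b2 v^3 dv).
Inner integral in u: integral_{-1}^{2} u^3 du = (2^4 - (-1)^4)/4
  = 15/4.
Inner integral in v: integral_{1}^{3} v^3 dv = (3^4 - 1^4)/4
  = 20.
Product: (15/4) * (20) = 75.

75


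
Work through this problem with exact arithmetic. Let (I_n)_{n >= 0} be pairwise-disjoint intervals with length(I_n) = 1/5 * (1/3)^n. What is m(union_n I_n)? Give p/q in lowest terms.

By countable additivity of the Lebesgue measure on pairwise disjoint measurable sets,
  m(union_{n >= 0} I_n) = sum_{n >= 0} m(I_n) = sum_{n >= 0} a * r^n,
  with a = 1/5 and r = 1/3.
Since 0 < r = 1/3 < 1, the geometric series converges:
  sum_{n >= 0} a * r^n = a / (1 - r).
  = 1/5 / (1 - 1/3)
  = 1/5 / (2/3)
  = 3/10.

3/10


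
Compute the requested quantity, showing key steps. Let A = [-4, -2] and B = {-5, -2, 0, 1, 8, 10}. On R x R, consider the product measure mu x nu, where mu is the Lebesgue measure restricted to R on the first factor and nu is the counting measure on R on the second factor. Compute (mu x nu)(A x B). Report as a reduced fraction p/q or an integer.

For a measurable rectangle A x B, the product measure satisfies
  (mu x nu)(A x B) = mu(A) * nu(B).
  mu(A) = 2.
  nu(B) = 6.
  (mu x nu)(A x B) = 2 * 6 = 12.

12


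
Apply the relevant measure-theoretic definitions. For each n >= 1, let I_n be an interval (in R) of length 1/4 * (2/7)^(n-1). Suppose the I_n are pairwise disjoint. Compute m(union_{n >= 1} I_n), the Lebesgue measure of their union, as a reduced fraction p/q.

By countable additivity of the Lebesgue measure on pairwise disjoint measurable sets,
  m(union_{n >= 1} I_n) = sum_{n >= 1} m(I_n) = sum_{n >= 1} a * r^(n-1),
  with a = 1/4 and r = 2/7.
Since 0 < r = 2/7 < 1, the geometric series converges:
  sum_{n >= 1} a * r^(n-1) = a / (1 - r).
  = 1/4 / (1 - 2/7)
  = 1/4 / (5/7)
  = 7/20.

7/20


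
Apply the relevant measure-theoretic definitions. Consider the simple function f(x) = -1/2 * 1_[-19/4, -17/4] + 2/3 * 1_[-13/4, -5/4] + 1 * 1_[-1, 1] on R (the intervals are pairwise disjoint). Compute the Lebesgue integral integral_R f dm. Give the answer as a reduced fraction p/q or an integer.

For a simple function f = sum_i c_i * 1_{A_i} with disjoint A_i,
  integral f dm = sum_i c_i * m(A_i).
Lengths of the A_i:
  m(A_1) = -17/4 - (-19/4) = 1/2.
  m(A_2) = -5/4 - (-13/4) = 2.
  m(A_3) = 1 - (-1) = 2.
Contributions c_i * m(A_i):
  (-1/2) * (1/2) = -1/4.
  (2/3) * (2) = 4/3.
  (1) * (2) = 2.
Total: -1/4 + 4/3 + 2 = 37/12.

37/12


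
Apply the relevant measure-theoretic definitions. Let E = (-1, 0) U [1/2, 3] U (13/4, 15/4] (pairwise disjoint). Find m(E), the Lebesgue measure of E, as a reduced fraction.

For pairwise disjoint intervals, m(union_i I_i) = sum_i m(I_i),
and m is invariant under swapping open/closed endpoints (single points have measure 0).
So m(E) = sum_i (b_i - a_i).
  I_1 has length 0 - (-1) = 1.
  I_2 has length 3 - 1/2 = 5/2.
  I_3 has length 15/4 - 13/4 = 1/2.
Summing:
  m(E) = 1 + 5/2 + 1/2 = 4.

4


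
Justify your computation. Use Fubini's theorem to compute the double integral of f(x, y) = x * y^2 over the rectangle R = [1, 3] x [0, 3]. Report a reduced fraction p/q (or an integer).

f(x, y) is a tensor product of a function of x and a function of y, and both factors are bounded continuous (hence Lebesgue integrable) on the rectangle, so Fubini's theorem applies:
  integral_R f d(m x m) = (integral_a1^b1 x dx) * (integral_a2^b2 y^2 dy).
Inner integral in x: integral_{1}^{3} x dx = (3^2 - 1^2)/2
  = 4.
Inner integral in y: integral_{0}^{3} y^2 dy = (3^3 - 0^3)/3
  = 9.
Product: (4) * (9) = 36.

36


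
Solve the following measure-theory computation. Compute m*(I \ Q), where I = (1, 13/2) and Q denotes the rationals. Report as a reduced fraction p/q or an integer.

The interval I = (1, 13/2) has m(I) = 13/2 - 1 = 11/2 (endpoints are measure-zero, so open/closed/half-open agree). Write I = (I cap Q) u (I \ Q). The rationals in I are countable, so m*(I cap Q) = 0 (cover each rational by intervals whose total length is arbitrarily small). By countable subadditivity m*(I) <= m*(I cap Q) + m*(I \ Q), hence m*(I \ Q) >= m(I) = 11/2. The reverse inequality m*(I \ Q) <= m*(I) = 11/2 is trivial since (I \ Q) is a subset of I. Therefore m*(I \ Q) = 11/2.

11/2


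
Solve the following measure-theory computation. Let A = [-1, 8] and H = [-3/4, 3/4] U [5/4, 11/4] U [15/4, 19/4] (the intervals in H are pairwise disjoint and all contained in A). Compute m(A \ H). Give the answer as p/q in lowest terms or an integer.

The ambient interval has length m(A) = 8 - (-1) = 9.
Since the holes are disjoint and sit inside A, by finite additivity
  m(H) = sum_i (b_i - a_i), and m(A \ H) = m(A) - m(H).
Computing the hole measures:
  m(H_1) = 3/4 - (-3/4) = 3/2.
  m(H_2) = 11/4 - 5/4 = 3/2.
  m(H_3) = 19/4 - 15/4 = 1.
Summed: m(H) = 3/2 + 3/2 + 1 = 4.
So m(A \ H) = 9 - 4 = 5.

5


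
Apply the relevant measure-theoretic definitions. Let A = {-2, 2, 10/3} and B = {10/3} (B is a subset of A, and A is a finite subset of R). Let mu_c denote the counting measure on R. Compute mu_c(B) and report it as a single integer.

Counting measure assigns mu_c(E) = |E| (number of elements) when E is finite.
B has 1 element(s), so mu_c(B) = 1.

1


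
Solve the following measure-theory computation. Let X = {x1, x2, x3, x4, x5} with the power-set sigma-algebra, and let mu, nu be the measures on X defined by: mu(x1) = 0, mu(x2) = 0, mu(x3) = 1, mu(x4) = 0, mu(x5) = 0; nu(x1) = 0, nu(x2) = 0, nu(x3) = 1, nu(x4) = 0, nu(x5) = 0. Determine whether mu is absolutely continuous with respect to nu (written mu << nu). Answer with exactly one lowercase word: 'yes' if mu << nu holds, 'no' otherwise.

mu << nu means: every nu-null measurable set is also mu-null; equivalently, for every atom x, if nu({x}) = 0 then mu({x}) = 0.
Checking each atom:
  x1: nu = 0, mu = 0 -> consistent with mu << nu.
  x2: nu = 0, mu = 0 -> consistent with mu << nu.
  x3: nu = 1 > 0 -> no constraint.
  x4: nu = 0, mu = 0 -> consistent with mu << nu.
  x5: nu = 0, mu = 0 -> consistent with mu << nu.
No atom violates the condition. Therefore mu << nu.

yes


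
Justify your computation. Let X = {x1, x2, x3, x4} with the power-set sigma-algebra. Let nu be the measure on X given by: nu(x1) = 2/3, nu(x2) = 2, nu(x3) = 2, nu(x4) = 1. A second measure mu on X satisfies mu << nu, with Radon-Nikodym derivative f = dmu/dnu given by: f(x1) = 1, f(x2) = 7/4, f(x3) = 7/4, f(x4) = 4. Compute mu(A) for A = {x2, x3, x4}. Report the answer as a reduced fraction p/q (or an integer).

By the defining property of the Radon-Nikodym derivative, for every measurable set A,
  mu(A) = integral_A f dnu.
Since nu is a discrete measure concentrated on the atoms of X, the integral over A reduces to the sum
  mu(A) = sum_{x in A} f(x) * nu({x}).
Computing each term:
  x2: f(x2) * nu(x2) = 7/4 * 2 = 7/2.
  x3: f(x3) * nu(x3) = 7/4 * 2 = 7/2.
  x4: f(x4) * nu(x4) = 4 * 1 = 4.
Summing: mu(A) = 7/2 + 7/2 + 4 = 11.

11


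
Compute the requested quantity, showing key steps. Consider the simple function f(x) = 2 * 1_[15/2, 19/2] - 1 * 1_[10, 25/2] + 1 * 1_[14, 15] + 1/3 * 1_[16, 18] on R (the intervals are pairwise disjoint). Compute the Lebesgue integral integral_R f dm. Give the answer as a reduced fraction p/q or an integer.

For a simple function f = sum_i c_i * 1_{A_i} with disjoint A_i,
  integral f dm = sum_i c_i * m(A_i).
Lengths of the A_i:
  m(A_1) = 19/2 - 15/2 = 2.
  m(A_2) = 25/2 - 10 = 5/2.
  m(A_3) = 15 - 14 = 1.
  m(A_4) = 18 - 16 = 2.
Contributions c_i * m(A_i):
  (2) * (2) = 4.
  (-1) * (5/2) = -5/2.
  (1) * (1) = 1.
  (1/3) * (2) = 2/3.
Total: 4 - 5/2 + 1 + 2/3 = 19/6.

19/6


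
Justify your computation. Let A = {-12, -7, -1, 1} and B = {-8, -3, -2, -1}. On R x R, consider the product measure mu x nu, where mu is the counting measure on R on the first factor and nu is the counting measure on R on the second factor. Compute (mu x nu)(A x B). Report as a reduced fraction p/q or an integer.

For a measurable rectangle A x B, the product measure satisfies
  (mu x nu)(A x B) = mu(A) * nu(B).
  mu(A) = 4.
  nu(B) = 4.
  (mu x nu)(A x B) = 4 * 4 = 16.

16


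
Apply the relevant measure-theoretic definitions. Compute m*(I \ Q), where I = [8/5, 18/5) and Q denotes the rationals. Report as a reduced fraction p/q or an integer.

The interval I = [8/5, 18/5) has m(I) = 18/5 - 8/5 = 2 (endpoints are measure-zero, so open/closed/half-open agree). Write I = (I cap Q) u (I \ Q). The rationals in I are countable, so m*(I cap Q) = 0 (cover each rational by intervals whose total length is arbitrarily small). By countable subadditivity m*(I) <= m*(I cap Q) + m*(I \ Q), hence m*(I \ Q) >= m(I) = 2. The reverse inequality m*(I \ Q) <= m*(I) = 2 is trivial since (I \ Q) is a subset of I. Therefore m*(I \ Q) = 2.

2


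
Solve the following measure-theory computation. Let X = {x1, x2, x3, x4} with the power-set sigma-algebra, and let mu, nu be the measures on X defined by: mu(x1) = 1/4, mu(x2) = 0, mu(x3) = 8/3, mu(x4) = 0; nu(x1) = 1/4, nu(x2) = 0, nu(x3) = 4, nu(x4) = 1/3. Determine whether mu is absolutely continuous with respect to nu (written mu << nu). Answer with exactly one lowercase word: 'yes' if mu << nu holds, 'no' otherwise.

mu << nu means: every nu-null measurable set is also mu-null; equivalently, for every atom x, if nu({x}) = 0 then mu({x}) = 0.
Checking each atom:
  x1: nu = 1/4 > 0 -> no constraint.
  x2: nu = 0, mu = 0 -> consistent with mu << nu.
  x3: nu = 4 > 0 -> no constraint.
  x4: nu = 1/3 > 0 -> no constraint.
No atom violates the condition. Therefore mu << nu.

yes


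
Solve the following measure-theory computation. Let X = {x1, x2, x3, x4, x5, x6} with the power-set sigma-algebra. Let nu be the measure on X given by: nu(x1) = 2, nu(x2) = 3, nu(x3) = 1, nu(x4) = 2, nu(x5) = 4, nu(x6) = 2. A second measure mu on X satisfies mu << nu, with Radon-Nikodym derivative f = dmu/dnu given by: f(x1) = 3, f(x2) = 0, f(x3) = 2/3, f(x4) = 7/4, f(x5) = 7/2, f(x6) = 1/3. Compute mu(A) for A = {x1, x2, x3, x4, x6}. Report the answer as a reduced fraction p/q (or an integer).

By the defining property of the Radon-Nikodym derivative, for every measurable set A,
  mu(A) = integral_A f dnu.
Since nu is a discrete measure concentrated on the atoms of X, the integral over A reduces to the sum
  mu(A) = sum_{x in A} f(x) * nu({x}).
Computing each term:
  x1: f(x1) * nu(x1) = 3 * 2 = 6.
  x2: f(x2) * nu(x2) = 0 * 3 = 0.
  x3: f(x3) * nu(x3) = 2/3 * 1 = 2/3.
  x4: f(x4) * nu(x4) = 7/4 * 2 = 7/2.
  x6: f(x6) * nu(x6) = 1/3 * 2 = 2/3.
Summing: mu(A) = 6 + 0 + 2/3 + 7/2 + 2/3 = 65/6.

65/6


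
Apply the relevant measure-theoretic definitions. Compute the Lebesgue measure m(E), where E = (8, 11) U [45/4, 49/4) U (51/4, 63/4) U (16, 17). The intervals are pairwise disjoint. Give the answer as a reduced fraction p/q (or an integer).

For pairwise disjoint intervals, m(union_i I_i) = sum_i m(I_i),
and m is invariant under swapping open/closed endpoints (single points have measure 0).
So m(E) = sum_i (b_i - a_i).
  I_1 has length 11 - 8 = 3.
  I_2 has length 49/4 - 45/4 = 1.
  I_3 has length 63/4 - 51/4 = 3.
  I_4 has length 17 - 16 = 1.
Summing:
  m(E) = 3 + 1 + 3 + 1 = 8.

8


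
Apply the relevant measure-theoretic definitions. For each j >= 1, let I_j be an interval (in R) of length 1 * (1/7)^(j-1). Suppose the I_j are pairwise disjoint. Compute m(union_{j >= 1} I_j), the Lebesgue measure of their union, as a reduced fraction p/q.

By countable additivity of the Lebesgue measure on pairwise disjoint measurable sets,
  m(union_{j >= 1} I_j) = sum_{j >= 1} m(I_j) = sum_{j >= 1} a * r^(j-1),
  with a = 1 and r = 1/7.
Since 0 < r = 1/7 < 1, the geometric series converges:
  sum_{j >= 1} a * r^(j-1) = a / (1 - r).
  = 1 / (1 - 1/7)
  = 1 / (6/7)
  = 7/6.

7/6


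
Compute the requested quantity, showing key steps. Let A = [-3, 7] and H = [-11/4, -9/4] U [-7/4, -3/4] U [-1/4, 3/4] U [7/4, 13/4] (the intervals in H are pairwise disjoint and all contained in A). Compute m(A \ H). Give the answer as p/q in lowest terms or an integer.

The ambient interval has length m(A) = 7 - (-3) = 10.
Since the holes are disjoint and sit inside A, by finite additivity
  m(H) = sum_i (b_i - a_i), and m(A \ H) = m(A) - m(H).
Computing the hole measures:
  m(H_1) = -9/4 - (-11/4) = 1/2.
  m(H_2) = -3/4 - (-7/4) = 1.
  m(H_3) = 3/4 - (-1/4) = 1.
  m(H_4) = 13/4 - 7/4 = 3/2.
Summed: m(H) = 1/2 + 1 + 1 + 3/2 = 4.
So m(A \ H) = 10 - 4 = 6.

6


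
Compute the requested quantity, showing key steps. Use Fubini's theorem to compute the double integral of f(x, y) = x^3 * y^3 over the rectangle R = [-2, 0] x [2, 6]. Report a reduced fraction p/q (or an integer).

f(x, y) is a tensor product of a function of x and a function of y, and both factors are bounded continuous (hence Lebesgue integrable) on the rectangle, so Fubini's theorem applies:
  integral_R f d(m x m) = (integral_a1^b1 x^3 dx) * (integral_a2^b2 y^3 dy).
Inner integral in x: integral_{-2}^{0} x^3 dx = (0^4 - (-2)^4)/4
  = -4.
Inner integral in y: integral_{2}^{6} y^3 dy = (6^4 - 2^4)/4
  = 320.
Product: (-4) * (320) = -1280.

-1280


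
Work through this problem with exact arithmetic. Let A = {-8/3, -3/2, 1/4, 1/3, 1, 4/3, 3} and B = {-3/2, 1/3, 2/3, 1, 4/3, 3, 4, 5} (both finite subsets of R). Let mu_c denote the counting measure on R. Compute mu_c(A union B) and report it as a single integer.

Counting measure on a finite set equals cardinality. By inclusion-exclusion, |A union B| = |A| + |B| - |A cap B|.
|A| = 7, |B| = 8, |A cap B| = 5.
So mu_c(A union B) = 7 + 8 - 5 = 10.

10
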